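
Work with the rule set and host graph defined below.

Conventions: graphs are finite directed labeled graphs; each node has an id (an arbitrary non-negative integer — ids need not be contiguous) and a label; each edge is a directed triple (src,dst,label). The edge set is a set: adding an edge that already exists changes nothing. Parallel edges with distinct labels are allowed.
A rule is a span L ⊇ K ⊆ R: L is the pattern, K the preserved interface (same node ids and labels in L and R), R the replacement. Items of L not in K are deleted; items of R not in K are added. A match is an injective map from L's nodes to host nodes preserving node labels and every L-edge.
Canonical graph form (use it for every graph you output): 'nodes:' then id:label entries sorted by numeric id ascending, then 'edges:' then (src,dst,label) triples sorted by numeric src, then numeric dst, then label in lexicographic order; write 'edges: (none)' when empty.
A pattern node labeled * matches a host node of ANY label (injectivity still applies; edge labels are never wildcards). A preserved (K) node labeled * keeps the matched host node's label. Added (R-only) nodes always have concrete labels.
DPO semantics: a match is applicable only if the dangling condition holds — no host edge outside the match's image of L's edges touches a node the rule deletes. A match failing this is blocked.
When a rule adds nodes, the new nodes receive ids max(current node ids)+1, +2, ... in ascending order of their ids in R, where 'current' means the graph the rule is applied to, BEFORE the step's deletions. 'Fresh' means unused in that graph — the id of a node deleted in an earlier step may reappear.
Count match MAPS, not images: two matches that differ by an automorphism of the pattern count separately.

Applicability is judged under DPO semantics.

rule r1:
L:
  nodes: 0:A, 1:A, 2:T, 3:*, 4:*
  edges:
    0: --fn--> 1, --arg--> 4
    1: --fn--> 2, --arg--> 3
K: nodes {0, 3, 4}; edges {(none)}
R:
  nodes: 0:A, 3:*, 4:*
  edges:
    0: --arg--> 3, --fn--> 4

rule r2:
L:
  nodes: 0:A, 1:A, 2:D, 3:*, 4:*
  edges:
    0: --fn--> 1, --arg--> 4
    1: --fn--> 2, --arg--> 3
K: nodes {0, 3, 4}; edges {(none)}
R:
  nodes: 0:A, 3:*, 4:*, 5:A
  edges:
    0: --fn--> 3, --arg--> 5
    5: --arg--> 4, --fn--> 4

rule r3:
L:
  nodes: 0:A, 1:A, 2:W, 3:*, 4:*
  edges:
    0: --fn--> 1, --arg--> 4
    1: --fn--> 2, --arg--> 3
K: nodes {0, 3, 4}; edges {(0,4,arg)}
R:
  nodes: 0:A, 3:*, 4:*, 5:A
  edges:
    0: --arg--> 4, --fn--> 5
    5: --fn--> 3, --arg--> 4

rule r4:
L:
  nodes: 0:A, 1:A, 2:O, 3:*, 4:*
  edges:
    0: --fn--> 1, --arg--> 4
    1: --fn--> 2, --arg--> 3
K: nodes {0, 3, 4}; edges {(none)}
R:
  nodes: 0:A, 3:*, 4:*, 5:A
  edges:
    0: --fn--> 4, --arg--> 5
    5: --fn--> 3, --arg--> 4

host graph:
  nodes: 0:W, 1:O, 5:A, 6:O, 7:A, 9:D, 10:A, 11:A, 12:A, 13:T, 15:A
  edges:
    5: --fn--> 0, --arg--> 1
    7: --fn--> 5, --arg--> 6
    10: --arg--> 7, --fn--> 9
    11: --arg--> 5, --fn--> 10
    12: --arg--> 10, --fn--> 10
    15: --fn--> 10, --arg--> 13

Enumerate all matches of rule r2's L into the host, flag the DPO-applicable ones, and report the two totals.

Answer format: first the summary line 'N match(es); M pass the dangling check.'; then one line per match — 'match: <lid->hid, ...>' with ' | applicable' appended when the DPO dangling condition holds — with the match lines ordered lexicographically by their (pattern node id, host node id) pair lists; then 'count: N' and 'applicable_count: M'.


2 match(es); 0 pass the dangling check.
match: 0->11, 1->10, 2->9, 3->7, 4->5
match: 0->15, 1->10, 2->9, 3->7, 4->13
count: 2
applicable_count: 0


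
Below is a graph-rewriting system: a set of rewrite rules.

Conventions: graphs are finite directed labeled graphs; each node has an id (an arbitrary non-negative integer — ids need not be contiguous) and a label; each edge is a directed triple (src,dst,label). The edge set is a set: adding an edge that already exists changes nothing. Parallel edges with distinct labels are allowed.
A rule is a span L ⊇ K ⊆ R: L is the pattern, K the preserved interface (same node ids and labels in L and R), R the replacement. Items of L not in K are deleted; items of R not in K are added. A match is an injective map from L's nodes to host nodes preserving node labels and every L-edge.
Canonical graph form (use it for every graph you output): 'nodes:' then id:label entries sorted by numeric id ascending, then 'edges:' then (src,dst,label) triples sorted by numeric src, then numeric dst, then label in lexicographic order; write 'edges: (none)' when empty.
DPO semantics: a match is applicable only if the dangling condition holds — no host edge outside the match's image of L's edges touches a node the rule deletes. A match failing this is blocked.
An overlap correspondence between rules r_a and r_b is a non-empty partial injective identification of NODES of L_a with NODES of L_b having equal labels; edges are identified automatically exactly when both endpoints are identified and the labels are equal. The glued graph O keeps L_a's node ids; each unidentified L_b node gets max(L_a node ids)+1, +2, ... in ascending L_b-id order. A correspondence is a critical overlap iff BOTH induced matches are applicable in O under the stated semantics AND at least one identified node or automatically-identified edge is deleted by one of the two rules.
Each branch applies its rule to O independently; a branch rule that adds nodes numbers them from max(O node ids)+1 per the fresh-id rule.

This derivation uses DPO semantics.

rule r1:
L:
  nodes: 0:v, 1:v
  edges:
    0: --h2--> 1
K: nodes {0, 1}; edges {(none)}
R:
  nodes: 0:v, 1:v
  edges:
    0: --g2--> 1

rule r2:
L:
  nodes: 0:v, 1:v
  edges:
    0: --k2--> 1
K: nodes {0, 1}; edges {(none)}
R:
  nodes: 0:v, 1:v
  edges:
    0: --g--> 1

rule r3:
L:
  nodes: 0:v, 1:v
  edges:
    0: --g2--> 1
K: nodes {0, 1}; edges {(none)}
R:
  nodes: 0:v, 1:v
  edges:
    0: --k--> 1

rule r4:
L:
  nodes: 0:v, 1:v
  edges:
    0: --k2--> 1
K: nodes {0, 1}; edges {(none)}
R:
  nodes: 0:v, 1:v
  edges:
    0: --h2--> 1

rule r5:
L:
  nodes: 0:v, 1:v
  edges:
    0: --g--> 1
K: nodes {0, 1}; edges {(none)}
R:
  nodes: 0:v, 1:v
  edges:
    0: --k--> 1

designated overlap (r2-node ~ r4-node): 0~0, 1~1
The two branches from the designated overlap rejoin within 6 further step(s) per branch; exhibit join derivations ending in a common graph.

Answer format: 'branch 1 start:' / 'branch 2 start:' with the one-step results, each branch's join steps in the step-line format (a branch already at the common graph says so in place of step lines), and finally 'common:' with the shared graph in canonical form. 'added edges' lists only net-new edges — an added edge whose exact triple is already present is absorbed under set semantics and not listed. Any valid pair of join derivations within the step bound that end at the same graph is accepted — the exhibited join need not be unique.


branch 1 start:
nodes: 0:v, 1:v
edges: (0,1,g)
branch 2 start:
nodes: 0:v, 1:v
edges: (0,1,h2)
branch 1 step 1: rule r5; match: 0->0, 1->1; deleted nodes (none); deleted edges (0,1,g); added nodes (none); added edges (0,1,k); result: nodes: 0:v, 1:v edges: (0,1,k)
branch 2 step 1: rule r1; match: 0->0, 1->1; deleted nodes (none); deleted edges (0,1,h2); added nodes (none); added edges (0,1,g2); result: nodes: 0:v, 1:v edges: (0,1,g2)
branch 2 step 2: rule r3; match: 0->0, 1->1; deleted nodes (none); deleted edges (0,1,g2); added nodes (none); added edges (0,1,k); result: nodes: 0:v, 1:v edges: (0,1,k)
common:
nodes: 0:v, 1:v
edges: (0,1,k)


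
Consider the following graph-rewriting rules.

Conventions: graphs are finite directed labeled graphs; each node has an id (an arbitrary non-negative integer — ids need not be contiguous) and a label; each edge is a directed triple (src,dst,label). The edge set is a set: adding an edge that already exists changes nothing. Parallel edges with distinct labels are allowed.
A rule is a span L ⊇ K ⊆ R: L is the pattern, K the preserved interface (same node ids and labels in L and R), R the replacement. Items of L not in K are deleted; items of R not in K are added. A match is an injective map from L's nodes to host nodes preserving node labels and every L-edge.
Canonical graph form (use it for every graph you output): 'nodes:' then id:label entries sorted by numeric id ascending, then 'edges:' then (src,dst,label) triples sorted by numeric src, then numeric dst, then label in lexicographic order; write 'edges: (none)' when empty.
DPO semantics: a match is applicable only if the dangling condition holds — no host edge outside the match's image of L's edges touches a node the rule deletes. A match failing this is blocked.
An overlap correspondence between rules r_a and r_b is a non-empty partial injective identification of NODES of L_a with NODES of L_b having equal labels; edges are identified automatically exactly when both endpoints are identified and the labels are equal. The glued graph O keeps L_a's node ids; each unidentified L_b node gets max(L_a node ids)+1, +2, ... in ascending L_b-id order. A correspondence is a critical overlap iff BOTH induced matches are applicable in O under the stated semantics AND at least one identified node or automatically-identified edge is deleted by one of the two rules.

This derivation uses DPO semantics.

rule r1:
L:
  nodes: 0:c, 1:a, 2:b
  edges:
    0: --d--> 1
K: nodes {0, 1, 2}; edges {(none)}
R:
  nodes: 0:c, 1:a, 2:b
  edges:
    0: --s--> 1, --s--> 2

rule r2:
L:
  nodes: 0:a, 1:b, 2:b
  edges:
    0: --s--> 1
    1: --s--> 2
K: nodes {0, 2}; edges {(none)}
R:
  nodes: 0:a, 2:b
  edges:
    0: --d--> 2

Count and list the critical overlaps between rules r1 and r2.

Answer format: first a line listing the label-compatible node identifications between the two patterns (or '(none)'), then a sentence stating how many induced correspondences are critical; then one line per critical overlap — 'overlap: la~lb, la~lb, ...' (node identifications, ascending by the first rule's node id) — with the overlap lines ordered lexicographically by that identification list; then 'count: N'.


label-compatible node identifications between L(r1) and L(r2): 1~0, 2~1, 2~2
2 of the induced correspondences are critical overlaps of r1 and r2.
overlap: 1~0, 2~1
overlap: 2~1
count: 2


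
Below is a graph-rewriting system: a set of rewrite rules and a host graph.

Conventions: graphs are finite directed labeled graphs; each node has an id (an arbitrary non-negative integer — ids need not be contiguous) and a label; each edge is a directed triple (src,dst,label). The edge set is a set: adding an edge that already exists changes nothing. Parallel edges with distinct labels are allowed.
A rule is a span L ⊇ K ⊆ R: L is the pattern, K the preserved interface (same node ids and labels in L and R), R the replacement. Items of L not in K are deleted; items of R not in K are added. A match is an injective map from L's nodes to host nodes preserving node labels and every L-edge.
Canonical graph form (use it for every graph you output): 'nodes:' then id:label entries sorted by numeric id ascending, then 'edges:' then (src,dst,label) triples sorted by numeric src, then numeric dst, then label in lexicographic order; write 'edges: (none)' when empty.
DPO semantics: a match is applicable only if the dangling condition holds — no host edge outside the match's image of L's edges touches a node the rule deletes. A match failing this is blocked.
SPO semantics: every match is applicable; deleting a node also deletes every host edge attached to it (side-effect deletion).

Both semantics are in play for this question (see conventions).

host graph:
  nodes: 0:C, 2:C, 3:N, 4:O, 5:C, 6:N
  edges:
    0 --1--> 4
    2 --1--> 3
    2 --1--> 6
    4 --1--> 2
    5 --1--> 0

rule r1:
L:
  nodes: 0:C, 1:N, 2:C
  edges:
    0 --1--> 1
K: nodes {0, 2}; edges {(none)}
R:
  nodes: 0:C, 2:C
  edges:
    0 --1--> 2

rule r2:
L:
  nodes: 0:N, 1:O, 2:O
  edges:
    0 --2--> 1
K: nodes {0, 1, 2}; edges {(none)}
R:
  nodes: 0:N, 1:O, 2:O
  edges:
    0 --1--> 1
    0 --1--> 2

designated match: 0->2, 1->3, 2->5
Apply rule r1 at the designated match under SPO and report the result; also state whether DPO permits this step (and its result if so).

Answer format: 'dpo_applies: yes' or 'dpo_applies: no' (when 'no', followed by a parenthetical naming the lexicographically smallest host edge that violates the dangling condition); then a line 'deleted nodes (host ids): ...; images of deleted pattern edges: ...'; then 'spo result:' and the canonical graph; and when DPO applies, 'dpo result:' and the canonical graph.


dpo_applies: yes
deleted nodes (host ids): 3; images of deleted pattern edges: (2,3,1)
spo result:
nodes: 0:C, 2:C, 4:O, 5:C, 6:N
edges: (0,4,1); (2,5,1); (2,6,1); (4,2,1); (5,0,1)
dpo result:
nodes: 0:C, 2:C, 4:O, 5:C, 6:N
edges: (0,4,1); (2,5,1); (2,6,1); (4,2,1); (5,0,1)


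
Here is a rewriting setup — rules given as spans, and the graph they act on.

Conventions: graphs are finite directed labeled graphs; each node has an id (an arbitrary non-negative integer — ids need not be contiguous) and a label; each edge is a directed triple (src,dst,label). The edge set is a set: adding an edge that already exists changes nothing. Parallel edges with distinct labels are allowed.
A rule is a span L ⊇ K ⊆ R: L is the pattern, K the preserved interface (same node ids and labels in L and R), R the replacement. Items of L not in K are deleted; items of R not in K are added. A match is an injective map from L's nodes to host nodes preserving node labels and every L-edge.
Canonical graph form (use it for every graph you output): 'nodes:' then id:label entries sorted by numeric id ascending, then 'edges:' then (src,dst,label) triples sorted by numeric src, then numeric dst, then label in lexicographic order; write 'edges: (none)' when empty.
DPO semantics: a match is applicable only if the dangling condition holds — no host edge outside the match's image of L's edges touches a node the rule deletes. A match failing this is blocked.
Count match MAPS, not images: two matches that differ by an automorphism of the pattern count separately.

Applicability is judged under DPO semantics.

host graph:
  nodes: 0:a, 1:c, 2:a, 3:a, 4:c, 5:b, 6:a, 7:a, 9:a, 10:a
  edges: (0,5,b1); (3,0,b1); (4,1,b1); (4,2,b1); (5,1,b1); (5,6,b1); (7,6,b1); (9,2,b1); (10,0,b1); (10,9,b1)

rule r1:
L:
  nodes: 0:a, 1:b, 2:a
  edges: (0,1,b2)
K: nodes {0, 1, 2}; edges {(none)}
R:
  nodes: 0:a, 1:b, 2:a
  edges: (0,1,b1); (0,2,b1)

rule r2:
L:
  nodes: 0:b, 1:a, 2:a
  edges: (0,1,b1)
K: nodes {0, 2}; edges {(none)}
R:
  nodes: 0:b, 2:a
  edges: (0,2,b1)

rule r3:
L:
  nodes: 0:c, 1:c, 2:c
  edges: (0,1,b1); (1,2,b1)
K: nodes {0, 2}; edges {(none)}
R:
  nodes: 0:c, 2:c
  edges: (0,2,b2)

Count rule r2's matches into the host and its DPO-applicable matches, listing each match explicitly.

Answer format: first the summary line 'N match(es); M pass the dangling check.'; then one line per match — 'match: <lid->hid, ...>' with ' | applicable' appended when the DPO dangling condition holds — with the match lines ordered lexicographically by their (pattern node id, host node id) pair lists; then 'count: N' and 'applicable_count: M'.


6 match(es); 0 pass the dangling check.
match: 0->5, 1->6, 2->0
match: 0->5, 1->6, 2->2
match: 0->5, 1->6, 2->3
match: 0->5, 1->6, 2->7
match: 0->5, 1->6, 2->9
match: 0->5, 1->6, 2->10
count: 6
applicable_count: 0


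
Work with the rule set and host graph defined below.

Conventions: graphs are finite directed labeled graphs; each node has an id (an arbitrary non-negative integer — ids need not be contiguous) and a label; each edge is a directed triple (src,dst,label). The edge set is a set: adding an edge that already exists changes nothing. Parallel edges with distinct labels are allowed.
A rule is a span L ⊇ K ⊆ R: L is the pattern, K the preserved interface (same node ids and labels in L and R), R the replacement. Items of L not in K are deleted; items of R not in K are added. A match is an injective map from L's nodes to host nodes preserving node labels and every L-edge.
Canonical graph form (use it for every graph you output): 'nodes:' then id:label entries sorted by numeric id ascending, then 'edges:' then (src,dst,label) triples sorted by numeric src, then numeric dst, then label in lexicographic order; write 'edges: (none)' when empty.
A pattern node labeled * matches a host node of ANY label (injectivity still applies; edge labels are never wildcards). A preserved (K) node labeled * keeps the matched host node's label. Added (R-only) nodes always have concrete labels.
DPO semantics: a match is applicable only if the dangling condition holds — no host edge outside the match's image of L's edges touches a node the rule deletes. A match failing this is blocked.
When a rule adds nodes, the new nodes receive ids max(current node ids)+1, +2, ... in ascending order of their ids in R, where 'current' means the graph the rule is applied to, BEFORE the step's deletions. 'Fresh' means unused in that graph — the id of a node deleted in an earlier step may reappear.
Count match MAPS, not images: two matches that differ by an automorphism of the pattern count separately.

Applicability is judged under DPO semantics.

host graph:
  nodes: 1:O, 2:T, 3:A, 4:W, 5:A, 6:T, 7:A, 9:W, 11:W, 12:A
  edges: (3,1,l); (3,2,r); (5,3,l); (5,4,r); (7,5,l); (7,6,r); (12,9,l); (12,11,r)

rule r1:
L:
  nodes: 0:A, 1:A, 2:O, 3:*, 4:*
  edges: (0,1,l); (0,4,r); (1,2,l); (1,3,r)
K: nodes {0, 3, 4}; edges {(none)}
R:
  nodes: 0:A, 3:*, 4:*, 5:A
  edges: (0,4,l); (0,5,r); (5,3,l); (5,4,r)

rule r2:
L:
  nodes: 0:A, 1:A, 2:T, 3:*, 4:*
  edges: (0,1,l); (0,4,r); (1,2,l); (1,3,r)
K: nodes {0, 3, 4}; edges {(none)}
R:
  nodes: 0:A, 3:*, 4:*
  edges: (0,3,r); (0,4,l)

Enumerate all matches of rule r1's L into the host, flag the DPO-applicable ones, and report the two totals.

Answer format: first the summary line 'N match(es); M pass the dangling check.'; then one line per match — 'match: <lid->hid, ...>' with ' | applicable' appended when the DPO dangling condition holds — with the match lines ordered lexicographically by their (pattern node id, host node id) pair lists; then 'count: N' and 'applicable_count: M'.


1 match(es); 1 pass the dangling check.
match: 0->5, 1->3, 2->1, 3->2, 4->4 | applicable
count: 1
applicable_count: 1


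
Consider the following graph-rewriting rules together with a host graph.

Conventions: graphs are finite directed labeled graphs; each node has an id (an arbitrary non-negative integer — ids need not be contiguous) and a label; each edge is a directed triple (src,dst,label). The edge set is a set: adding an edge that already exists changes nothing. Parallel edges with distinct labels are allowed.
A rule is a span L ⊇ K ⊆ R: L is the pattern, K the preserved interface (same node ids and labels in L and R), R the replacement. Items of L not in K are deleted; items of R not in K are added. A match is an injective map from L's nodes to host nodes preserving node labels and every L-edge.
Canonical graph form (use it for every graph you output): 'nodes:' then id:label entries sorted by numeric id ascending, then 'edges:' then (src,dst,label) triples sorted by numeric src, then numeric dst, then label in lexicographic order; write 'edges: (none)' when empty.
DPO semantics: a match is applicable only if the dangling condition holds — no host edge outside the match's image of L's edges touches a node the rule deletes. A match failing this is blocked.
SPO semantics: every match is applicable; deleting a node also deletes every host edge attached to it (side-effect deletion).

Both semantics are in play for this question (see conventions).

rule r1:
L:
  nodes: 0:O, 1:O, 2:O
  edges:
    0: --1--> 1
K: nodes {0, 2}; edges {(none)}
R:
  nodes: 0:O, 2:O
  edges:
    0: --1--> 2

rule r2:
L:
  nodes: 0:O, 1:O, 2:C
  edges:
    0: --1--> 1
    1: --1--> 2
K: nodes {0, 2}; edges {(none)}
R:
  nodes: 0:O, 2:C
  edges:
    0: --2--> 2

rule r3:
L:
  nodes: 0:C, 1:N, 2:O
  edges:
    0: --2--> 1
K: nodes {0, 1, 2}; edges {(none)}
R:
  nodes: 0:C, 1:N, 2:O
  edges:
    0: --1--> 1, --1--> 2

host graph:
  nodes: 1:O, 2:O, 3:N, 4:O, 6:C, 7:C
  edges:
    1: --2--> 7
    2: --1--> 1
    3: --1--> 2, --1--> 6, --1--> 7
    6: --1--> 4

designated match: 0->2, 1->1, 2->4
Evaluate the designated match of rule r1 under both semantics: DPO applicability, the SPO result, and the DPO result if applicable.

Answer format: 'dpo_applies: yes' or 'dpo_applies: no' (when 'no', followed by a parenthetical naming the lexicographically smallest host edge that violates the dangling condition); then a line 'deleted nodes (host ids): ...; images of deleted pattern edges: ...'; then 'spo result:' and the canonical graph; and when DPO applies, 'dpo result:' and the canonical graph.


dpo_applies: no
(the rule deletes node 1, which keeps host edge (1,7,2) outside the match image — the dangling condition fails, DPO blocks; SPO proceeds and side-deletes such edges)
deleted nodes (host ids): 1; images of deleted pattern edges: (2,1,1)
spo result:
nodes: 2:O, 3:N, 4:O, 6:C, 7:C
edges: (2,4,1); (3,2,1); (3,6,1); (3,7,1); (6,4,1)


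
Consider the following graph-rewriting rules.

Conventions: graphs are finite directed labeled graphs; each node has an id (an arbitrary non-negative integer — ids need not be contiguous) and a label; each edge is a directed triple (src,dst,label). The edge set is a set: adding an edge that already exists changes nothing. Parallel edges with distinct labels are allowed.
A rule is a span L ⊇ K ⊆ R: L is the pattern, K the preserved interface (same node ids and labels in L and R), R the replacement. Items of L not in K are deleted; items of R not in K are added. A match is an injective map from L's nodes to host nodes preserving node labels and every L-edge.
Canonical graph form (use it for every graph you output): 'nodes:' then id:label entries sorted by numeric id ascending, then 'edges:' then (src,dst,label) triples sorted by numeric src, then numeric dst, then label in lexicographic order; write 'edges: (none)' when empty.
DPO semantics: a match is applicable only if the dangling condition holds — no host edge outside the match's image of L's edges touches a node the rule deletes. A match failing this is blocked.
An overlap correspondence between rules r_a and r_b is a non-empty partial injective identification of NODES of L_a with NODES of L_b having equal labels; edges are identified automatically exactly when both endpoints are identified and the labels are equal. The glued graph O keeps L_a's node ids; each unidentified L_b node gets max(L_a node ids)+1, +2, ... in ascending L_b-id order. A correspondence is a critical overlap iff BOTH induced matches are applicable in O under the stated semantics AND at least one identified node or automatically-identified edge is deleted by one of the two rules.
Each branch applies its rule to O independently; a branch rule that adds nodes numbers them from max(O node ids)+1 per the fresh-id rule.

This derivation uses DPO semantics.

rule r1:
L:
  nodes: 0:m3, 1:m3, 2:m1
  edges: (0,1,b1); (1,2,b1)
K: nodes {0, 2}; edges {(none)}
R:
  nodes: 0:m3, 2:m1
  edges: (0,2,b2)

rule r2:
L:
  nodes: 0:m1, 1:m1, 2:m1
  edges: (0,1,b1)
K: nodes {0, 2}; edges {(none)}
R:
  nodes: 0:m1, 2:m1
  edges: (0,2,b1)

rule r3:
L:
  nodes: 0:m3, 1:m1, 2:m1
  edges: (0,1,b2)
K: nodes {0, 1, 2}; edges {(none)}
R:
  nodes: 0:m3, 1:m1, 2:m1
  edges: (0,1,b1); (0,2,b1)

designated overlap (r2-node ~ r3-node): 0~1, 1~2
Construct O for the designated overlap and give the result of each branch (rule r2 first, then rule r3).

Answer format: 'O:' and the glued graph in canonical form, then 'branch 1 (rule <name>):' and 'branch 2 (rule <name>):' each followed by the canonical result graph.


O:
nodes: 0:m1, 1:m1, 2:m1, 3:m3
edges: (0,1,b1); (3,0,b2)
branch 1 (rule r2):
nodes: 0:m1, 2:m1, 3:m3
edges: (0,2,b1); (3,0,b2)
branch 2 (rule r3):
nodes: 0:m1, 1:m1, 2:m1, 3:m3
edges: (0,1,b1); (3,0,b1); (3,1,b1)


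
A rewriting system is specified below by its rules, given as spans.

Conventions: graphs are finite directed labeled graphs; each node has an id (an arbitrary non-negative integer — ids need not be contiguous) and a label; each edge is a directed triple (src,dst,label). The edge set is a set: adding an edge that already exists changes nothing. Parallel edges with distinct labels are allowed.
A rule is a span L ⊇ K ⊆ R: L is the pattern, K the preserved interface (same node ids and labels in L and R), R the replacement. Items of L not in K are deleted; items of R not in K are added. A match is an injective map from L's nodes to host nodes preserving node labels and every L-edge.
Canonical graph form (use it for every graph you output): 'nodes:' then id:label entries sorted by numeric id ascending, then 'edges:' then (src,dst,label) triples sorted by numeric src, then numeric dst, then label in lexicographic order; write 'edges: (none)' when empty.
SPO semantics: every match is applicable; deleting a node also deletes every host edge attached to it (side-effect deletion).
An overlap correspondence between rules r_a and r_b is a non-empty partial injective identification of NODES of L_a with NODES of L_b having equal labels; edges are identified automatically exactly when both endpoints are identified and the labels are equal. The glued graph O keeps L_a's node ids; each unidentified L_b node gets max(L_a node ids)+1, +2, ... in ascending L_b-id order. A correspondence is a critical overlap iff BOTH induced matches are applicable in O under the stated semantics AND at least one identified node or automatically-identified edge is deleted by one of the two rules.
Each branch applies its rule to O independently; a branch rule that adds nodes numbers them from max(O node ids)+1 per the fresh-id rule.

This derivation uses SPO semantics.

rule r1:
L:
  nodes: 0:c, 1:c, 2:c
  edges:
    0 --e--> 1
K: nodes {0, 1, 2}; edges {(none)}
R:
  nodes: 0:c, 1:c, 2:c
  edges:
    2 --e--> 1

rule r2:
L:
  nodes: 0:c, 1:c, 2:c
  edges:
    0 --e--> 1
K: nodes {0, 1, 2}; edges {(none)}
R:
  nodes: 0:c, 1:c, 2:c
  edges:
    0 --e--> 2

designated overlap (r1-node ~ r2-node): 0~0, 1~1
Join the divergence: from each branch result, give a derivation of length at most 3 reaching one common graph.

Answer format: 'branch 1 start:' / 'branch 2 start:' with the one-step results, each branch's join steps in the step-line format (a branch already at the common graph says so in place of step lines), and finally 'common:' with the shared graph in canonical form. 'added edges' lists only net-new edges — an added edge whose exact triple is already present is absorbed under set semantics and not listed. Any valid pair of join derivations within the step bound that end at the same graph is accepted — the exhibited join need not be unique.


branch 1 start:
nodes: 0:c, 1:c, 2:c, 3:c
edges: (2,1,e)
branch 2 start:
nodes: 0:c, 1:c, 2:c, 3:c
edges: (0,3,e)
branch 1 step 1: rule r1; match: 0->2, 1->1, 2->0; deleted nodes (none); deleted edges (2,1,e); added nodes (none); added edges (0,1,e); result: nodes: 0:c, 1:c, 2:c, 3:c edges: (0,1,e)
branch 2 step 1: rule r2; match: 0->0, 1->3, 2->1; deleted nodes (none); deleted edges (0,3,e); added nodes (none); added edges (0,1,e); result: nodes: 0:c, 1:c, 2:c, 3:c edges: (0,1,e)
common:
nodes: 0:c, 1:c, 2:c, 3:c
edges: (0,1,e)


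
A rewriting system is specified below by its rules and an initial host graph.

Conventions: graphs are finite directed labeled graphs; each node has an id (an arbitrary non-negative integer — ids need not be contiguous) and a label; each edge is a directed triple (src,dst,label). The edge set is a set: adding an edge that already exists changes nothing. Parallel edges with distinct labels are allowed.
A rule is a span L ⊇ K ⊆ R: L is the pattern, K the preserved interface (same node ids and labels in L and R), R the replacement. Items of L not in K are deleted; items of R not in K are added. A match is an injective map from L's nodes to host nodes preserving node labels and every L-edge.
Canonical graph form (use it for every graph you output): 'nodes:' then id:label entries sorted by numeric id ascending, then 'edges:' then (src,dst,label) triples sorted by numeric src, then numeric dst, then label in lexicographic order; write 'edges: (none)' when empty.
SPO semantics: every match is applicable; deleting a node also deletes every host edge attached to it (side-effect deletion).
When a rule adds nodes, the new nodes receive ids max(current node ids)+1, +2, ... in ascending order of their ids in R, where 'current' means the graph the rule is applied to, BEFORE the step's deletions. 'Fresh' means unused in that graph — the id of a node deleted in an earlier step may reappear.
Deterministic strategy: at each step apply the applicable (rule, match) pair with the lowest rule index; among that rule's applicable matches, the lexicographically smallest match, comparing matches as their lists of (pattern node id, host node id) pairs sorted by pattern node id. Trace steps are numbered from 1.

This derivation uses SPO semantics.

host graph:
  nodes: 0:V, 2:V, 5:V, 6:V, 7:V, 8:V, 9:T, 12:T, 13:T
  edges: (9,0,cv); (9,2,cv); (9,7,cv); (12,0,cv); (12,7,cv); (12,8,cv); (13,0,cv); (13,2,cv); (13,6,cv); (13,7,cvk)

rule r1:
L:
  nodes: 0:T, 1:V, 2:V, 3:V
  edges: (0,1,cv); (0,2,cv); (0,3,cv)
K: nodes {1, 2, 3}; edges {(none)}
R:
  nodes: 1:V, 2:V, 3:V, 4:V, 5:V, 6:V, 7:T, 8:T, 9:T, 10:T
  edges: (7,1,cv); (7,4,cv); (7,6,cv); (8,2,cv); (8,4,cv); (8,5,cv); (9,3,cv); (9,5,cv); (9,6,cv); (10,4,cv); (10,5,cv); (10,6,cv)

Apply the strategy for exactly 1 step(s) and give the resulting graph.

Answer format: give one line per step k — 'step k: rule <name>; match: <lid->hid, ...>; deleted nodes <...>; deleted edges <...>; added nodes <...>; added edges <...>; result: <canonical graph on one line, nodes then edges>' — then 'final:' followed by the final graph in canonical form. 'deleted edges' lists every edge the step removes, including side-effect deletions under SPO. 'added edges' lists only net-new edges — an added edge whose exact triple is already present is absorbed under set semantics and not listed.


step 1: rule r1; match: 0->9, 1->0, 2->2, 3->7; deleted nodes 9; deleted edges (9,0,cv); (9,2,cv); (9,7,cv); added nodes 14, 15, 16, 17, 18, 19, 20; added edges (17,0,cv); (17,14,cv); (17,16,cv); (18,2,cv); (18,14,cv); (18,15,cv); (19,7,cv); (19,15,cv); (19,16,cv); (20,14,cv); (20,15,cv); (20,16,cv); result: nodes: 0:V, 2:V, 5:V, 6:V, 7:V, 8:V, 12:T, 13:T, 14:V, 15:V, 16:V, 17:T, 18:T, 19:T, 20:T edges: (12,0,cv); (12,7,cv); (12,8,cv); (13,0,cv); (13,2,cv); (13,6,cv); (13,7,cvk); (17,0,cv); (17,14,cv); (17,16,cv); (18,2,cv); (18,14,cv); (18,15,cv); (19,7,cv); (19,15,cv); (19,16,cv); (20,14,cv); (20,15,cv); (20,16,cv)
final:
nodes: 0:V, 2:V, 5:V, 6:V, 7:V, 8:V, 12:T, 13:T, 14:V, 15:V, 16:V, 17:T, 18:T, 19:T, 20:T
edges: (12,0,cv); (12,7,cv); (12,8,cv); (13,0,cv); (13,2,cv); (13,6,cv); (13,7,cvk); (17,0,cv); (17,14,cv); (17,16,cv); (18,2,cv); (18,14,cv); (18,15,cv); (19,7,cv); (19,15,cv); (19,16,cv); (20,14,cv); (20,15,cv); (20,16,cv)


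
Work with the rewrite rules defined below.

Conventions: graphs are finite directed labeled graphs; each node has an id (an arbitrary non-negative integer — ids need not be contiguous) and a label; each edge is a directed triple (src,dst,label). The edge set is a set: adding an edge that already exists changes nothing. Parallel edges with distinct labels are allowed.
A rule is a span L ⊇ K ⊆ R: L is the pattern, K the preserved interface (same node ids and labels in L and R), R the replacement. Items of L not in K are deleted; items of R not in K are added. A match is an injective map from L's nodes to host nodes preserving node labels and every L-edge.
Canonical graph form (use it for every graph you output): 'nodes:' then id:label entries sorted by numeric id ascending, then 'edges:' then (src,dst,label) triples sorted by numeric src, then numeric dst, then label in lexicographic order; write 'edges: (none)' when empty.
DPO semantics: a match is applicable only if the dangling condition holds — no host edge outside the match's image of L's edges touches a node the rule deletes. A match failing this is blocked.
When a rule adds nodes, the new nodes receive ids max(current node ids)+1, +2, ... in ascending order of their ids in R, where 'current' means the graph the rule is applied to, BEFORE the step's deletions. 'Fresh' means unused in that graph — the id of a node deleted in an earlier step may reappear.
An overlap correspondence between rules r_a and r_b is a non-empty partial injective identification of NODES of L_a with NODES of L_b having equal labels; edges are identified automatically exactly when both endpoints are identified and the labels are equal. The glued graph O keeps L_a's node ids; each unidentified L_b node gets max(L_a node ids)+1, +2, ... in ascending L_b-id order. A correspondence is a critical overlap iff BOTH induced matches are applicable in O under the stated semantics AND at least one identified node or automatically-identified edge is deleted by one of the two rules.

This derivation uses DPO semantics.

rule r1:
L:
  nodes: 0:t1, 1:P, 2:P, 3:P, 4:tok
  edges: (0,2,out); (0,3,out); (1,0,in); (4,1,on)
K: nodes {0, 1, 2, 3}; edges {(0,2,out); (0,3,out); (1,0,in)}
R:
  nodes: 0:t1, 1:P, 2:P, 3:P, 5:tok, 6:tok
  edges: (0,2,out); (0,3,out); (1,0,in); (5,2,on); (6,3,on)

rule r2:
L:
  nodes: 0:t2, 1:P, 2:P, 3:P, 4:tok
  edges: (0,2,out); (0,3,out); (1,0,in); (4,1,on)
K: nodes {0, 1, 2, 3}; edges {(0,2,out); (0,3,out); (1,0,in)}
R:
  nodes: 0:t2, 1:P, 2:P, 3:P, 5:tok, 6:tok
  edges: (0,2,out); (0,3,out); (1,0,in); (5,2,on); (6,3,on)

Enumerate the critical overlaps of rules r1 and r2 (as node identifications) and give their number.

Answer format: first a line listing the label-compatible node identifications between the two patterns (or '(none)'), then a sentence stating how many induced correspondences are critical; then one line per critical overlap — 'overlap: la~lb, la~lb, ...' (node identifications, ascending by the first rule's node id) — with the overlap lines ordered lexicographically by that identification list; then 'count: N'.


label-compatible node identifications between L(r1) and L(r2): 1~1, 1~2, 1~3, 2~1, 2~2, 2~3, 3~1, 3~2, 3~3, 4~4
7 of the induced correspondences are critical overlaps of r1 and r2.
overlap: 1~1, 2~2, 3~3, 4~4
overlap: 1~1, 2~2, 4~4
overlap: 1~1, 2~3, 3~2, 4~4
overlap: 1~1, 2~3, 4~4
overlap: 1~1, 3~2, 4~4
overlap: 1~1, 3~3, 4~4
overlap: 1~1, 4~4
count: 7


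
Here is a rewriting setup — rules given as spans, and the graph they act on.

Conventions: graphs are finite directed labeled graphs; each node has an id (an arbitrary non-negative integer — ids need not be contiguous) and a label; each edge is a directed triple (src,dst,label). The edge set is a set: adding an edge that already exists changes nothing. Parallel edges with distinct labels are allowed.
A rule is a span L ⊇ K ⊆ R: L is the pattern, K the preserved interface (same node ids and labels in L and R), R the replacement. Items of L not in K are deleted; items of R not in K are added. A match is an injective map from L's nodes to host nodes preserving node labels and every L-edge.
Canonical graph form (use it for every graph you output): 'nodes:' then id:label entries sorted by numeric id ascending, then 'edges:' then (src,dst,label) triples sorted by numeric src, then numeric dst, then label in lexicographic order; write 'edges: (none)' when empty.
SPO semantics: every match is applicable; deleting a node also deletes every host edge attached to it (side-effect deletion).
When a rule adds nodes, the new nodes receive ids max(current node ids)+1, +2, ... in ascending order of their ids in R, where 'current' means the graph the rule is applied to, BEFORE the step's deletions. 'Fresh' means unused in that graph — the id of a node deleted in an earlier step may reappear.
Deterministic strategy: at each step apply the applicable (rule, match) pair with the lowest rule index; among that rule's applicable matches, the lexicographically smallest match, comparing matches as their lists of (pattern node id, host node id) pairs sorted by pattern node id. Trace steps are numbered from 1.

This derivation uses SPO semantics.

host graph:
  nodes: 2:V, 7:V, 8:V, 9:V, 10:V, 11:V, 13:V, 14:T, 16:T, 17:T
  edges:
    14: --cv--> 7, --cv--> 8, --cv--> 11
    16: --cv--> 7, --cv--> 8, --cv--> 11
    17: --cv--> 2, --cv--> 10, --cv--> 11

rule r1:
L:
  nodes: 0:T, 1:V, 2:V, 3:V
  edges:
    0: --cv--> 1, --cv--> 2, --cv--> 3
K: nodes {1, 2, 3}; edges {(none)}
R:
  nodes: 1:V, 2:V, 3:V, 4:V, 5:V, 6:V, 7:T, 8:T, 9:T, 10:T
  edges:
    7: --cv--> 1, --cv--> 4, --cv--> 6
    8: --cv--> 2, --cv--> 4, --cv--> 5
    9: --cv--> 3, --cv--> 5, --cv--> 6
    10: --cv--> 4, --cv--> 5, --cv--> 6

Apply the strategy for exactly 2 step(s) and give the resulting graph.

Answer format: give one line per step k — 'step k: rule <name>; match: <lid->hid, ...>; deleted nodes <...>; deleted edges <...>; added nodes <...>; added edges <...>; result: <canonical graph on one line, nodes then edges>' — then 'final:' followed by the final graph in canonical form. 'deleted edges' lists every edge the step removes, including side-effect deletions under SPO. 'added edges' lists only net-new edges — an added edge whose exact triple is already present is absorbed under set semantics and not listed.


step 1: rule r1; match: 0->14, 1->7, 2->8, 3->11; deleted nodes 14; deleted edges (14,7,cv); (14,8,cv); (14,11,cv); added nodes 18, 19, 20, 21, 22, 23, 24; added edges (21,7,cv); (21,18,cv); (21,20,cv); (22,8,cv); (22,18,cv); (22,19,cv); (23,11,cv); (23,19,cv); (23,20,cv); (24,18,cv); (24,19,cv); (24,20,cv); result: nodes: 2:V, 7:V, 8:V, 9:V, 10:V, 11:V, 13:V, 16:T, 17:T, 18:V, 19:V, 20:V, 21:T, 22:T, 23:T, 24:T edges: (16,7,cv); (16,8,cv); (16,11,cv); (17,2,cv); (17,10,cv); (17,11,cv); (21,7,cv); (21,18,cv); (21,20,cv); (22,8,cv); (22,18,cv); (22,19,cv); (23,11,cv); (23,19,cv); (23,20,cv); (24,18,cv); (24,19,cv); (24,20,cv)
step 2: rule r1; match: 0->16, 1->7, 2->8, 3->11; deleted nodes 16; deleted edges (16,7,cv); (16,8,cv); (16,11,cv); added nodes 25, 26, 27, 28, 29, 30, 31; added edges (28,7,cv); (28,25,cv); (28,27,cv); (29,8,cv); (29,25,cv); (29,26,cv); (30,11,cv); (30,26,cv); (30,27,cv); (31,25,cv); (31,26,cv); (31,27,cv); result: nodes: 2:V, 7:V, 8:V, 9:V, 10:V, 11:V, 13:V, 17:T, 18:V, 19:V, 20:V, 21:T, 22:T, 23:T, 24:T, 25:V, 26:V, 27:V, 28:T, 29:T, 30:T, 31:T edges: (17,2,cv); (17,10,cv); (17,11,cv); (21,7,cv); (21,18,cv); (21,20,cv); (22,8,cv); (22,18,cv); (22,19,cv); (23,11,cv); (23,19,cv); (23,20,cv); (24,18,cv); (24,19,cv); (24,20,cv); (28,7,cv); (28,25,cv); (28,27,cv); (29,8,cv); (29,25,cv); (29,26,cv); (30,11,cv); (30,26,cv); (30,27,cv); (31,25,cv); (31,26,cv); (31,27,cv)
final:
nodes: 2:V, 7:V, 8:V, 9:V, 10:V, 11:V, 13:V, 17:T, 18:V, 19:V, 20:V, 21:T, 22:T, 23:T, 24:T, 25:V, 26:V, 27:V, 28:T, 29:T, 30:T, 31:T
edges: (17,2,cv); (17,10,cv); (17,11,cv); (21,7,cv); (21,18,cv); (21,20,cv); (22,8,cv); (22,18,cv); (22,19,cv); (23,11,cv); (23,19,cv); (23,20,cv); (24,18,cv); (24,19,cv); (24,20,cv); (28,7,cv); (28,25,cv); (28,27,cv); (29,8,cv); (29,25,cv); (29,26,cv); (30,11,cv); (30,26,cv); (30,27,cv); (31,25,cv); (31,26,cv); (31,27,cv)


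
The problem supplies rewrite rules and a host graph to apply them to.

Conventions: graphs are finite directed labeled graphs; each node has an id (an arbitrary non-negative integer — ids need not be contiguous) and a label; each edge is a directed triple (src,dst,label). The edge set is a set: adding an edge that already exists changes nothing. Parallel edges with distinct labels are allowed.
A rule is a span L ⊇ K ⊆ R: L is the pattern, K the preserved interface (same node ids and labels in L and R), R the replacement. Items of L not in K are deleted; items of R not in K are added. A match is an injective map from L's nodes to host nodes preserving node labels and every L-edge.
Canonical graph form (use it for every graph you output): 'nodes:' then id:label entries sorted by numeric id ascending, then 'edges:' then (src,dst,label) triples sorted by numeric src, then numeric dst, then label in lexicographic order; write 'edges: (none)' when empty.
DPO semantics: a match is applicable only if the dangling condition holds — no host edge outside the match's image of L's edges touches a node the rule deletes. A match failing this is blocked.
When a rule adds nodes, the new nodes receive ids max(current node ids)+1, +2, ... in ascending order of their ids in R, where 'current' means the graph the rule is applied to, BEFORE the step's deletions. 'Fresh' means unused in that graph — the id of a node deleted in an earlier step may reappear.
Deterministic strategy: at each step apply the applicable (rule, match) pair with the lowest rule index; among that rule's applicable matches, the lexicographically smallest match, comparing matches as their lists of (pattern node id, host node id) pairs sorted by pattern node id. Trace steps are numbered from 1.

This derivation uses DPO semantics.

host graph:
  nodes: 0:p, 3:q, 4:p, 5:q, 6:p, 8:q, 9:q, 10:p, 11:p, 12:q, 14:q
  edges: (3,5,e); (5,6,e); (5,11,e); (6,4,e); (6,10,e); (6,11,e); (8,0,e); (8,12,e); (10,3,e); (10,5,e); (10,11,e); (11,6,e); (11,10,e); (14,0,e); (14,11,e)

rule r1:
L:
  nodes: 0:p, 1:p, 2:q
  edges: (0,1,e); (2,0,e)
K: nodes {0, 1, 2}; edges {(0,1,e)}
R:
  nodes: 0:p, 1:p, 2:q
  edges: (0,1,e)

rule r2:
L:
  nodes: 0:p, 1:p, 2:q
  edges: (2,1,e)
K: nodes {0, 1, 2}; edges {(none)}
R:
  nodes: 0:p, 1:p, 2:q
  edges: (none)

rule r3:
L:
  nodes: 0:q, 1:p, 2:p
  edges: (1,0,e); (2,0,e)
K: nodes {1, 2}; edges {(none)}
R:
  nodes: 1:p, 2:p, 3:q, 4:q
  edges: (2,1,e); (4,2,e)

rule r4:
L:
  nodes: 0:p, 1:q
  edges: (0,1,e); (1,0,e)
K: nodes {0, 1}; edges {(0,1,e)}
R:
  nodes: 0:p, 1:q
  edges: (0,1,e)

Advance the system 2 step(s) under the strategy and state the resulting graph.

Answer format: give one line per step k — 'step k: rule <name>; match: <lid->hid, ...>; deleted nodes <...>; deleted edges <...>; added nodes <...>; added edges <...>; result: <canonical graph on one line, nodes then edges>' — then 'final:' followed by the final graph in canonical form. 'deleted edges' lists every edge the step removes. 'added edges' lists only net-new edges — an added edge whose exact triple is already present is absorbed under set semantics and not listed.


step 1: rule r1; match: 0->6, 1->4, 2->5; deleted nodes (none); deleted edges (5,6,e); added nodes (none); added edges (none); result: nodes: 0:p, 3:q, 4:p, 5:q, 6:p, 8:q, 9:q, 10:p, 11:p, 12:q, 14:q edges: (3,5,e); (5,11,e); (6,4,e); (6,10,e); (6,11,e); (8,0,e); (8,12,e); (10,3,e); (10,5,e); (10,11,e); (11,6,e); (11,10,e); (14,0,e); (14,11,e)
step 2: rule r1; match: 0->11, 1->6, 2->5; deleted nodes (none); deleted edges (5,11,e); added nodes (none); added edges (none); result: nodes: 0:p, 3:q, 4:p, 5:q, 6:p, 8:q, 9:q, 10:p, 11:p, 12:q, 14:q edges: (3,5,e); (6,4,e); (6,10,e); (6,11,e); (8,0,e); (8,12,e); (10,3,e); (10,5,e); (10,11,e); (11,6,e); (11,10,e); (14,0,e); (14,11,e)
final:
nodes: 0:p, 3:q, 4:p, 5:q, 6:p, 8:q, 9:q, 10:p, 11:p, 12:q, 14:q
edges: (3,5,e); (6,4,e); (6,10,e); (6,11,e); (8,0,e); (8,12,e); (10,3,e); (10,5,e); (10,11,e); (11,6,e); (11,10,e); (14,0,e); (14,11,e)
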